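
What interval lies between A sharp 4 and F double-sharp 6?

M13

A to F spans six letter names (A-B-C-D-E-F), plus an octave: a thirteenth.
The major thirteenth spans 21 semitones, and A#4 to F##6 is exactly 21 semitones — so this is a major thirteenth.
(Equivalently, a compound major sixth: a major sixth plus an octave.)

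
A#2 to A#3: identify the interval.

A to A is the same letter name, plus an octave, so the interval is some kind of octave.
Counting semitones, A#2→A#3 is 12, which is the perfect octave.

perfect octave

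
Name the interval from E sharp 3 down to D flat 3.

doubly augmented second

Descending from E#3 to Db3 is the same interval as ascending Db3 to E#3.
D to E spans two letter names (D-E) — that makes it a second of some quality.
The major second is 2 semitones; here we have 4, two semitones wider: doubly augmented.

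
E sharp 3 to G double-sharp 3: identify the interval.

M3

E to G spans three letter names (E-F-G), so the interval is some kind of third.
The major third spans 4 semitones, and E#3 to G##3 is exactly 4 semitones — so this is a major third.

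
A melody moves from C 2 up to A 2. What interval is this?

M6

C to A spans six letter names (C-D-E-F-G-A) — that makes it a sixth of some quality.
Counting semitones, C2→A2 is 9, which is the major sixth.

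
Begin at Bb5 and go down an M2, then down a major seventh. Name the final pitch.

Down a major second from Bb5: Ab5 (2 semitones down).
Ab5 down a major seventh → Bbb4 (11 semitones).

Bbb4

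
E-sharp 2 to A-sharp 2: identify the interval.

perfect fourth

E to A spans four letter names (E-F-G-A), so the interval is some kind of fourth.
Counting semitones, E#2→A#2 is 5, which is the perfect fourth.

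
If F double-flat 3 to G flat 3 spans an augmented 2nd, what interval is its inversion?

diminished 7th

Inverted interval numbers add to nine, so a second pairs with a seventh (2 + 7 = 9).
The quality also flips — augmented becomes diminished — giving a diminished seventh.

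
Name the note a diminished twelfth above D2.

Ab3

Counting five letter names plus an octave up from D lands on A.
A diminished twelfth spans 18 semitones, so from D2 the target pitch is Ab3.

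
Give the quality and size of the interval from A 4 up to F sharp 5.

major sixth

A to F spans six letter names (A-B-C-D-E-F) — that makes it a sixth of some quality.
Counting semitones, A4→F#5 is 9, which is the major sixth.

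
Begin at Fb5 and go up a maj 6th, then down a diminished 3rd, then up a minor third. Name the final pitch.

A major sixth up from Fb5 is Db6.
Db6 down a diminished third → B5 (2 semitones).
Up a minor third from B5: D6 (3 semitones up).

D6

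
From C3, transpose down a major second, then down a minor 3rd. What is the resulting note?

Down a major second from C3: Bb2 (2 semitones down).
A minor third down from Bb2 is G2.

G2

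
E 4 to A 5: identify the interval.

P11

E to A spans four letter names (E-F-G-A), plus an octave — that makes it an eleventh of some quality.
Counting semitones, E4→A5 is 17, which is the perfect eleventh.
(Equivalently, a compound perfect fourth: a perfect fourth plus an octave.)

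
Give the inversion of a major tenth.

minor 6th

First reduce the compound major tenth to its simple form, a major third.
Inverted interval numbers add to nine, so a third pairs with a sixth (3 + 6 = 9).
And major becomes minor under inversion, so we get a minor sixth.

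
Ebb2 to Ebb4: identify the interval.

E to E is the same letter name, plus 2 octaves — that makes it a fifteenth of some quality.
Ebb2 to Ebb4 is 24 semitones, matching the perfect fifteenth exactly, so the quality is perfect.
(Equivalently, a compound perfect octave: a perfect octave plus an octave.)

perfect fifteenth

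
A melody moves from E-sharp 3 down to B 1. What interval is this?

A11

Descending from E#3 to B1 is the same interval as ascending B1 to E#3.
B to E spans four letter names (B-C-D-E), plus an octave: an eleventh.
A perfect eleventh would be 17 semitones; B1 to E#3 is 18, one semitone wider, so the interval is augmented.
(Equivalently, a compound augmented fourth: an augmented fourth plus an octave.)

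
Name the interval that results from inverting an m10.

First reduce the compound minor tenth to its simple form, a minor third.
The rule of nine gives the new number: 9 − 3 = 6, so a third becomes a sixth.
And minor becomes major under inversion, so we get a major sixth.

major 6th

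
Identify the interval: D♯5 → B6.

minor thirteenth

D to B spans six letter names (D-E-F-G-A-B), plus an octave, so the interval is some kind of thirteenth.
D#5 to B6 is 20 semitones, a half step short of the major thirteenth (21), so this is minor.
(Equivalently, a compound minor sixth: a minor sixth plus an octave.)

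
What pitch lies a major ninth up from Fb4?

Two letters up from F (plus an octave) reaches G.
A major ninth is 14 semitones; 14 semitones up from Fb4 gives Gb5.

Gb5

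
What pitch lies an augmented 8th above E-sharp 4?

E-double-sharp 5

An octave keeps the letter name E, an octave up from E.
Moving 13 semitones up from E#4 (the size of an augmented octave) reaches E##5.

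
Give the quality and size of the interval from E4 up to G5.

E to G spans three letter names (E-F-G), plus an octave — that makes it a tenth of some quality.
E4 to G5 is 15 semitones, a half step short of the major tenth (16), so this is minor.
(Equivalently, a compound minor third: a minor third plus an octave.)

m10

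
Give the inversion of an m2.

major seventh

The rule of nine gives the new number: 9 − 2 = 7, so a second becomes a seventh.
The quality also flips — minor becomes major — giving a major seventh.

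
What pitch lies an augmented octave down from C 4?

C flat 3

An octave keeps the letter name C, an octave down from C.
Moving 13 semitones down from C4 (the size of an augmented octave) reaches Cb3.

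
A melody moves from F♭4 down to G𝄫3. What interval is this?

Descending from Fb4 to Gbb3 is the same interval as ascending Gbb3 to Fb4.
G to F spans seven letter names (G-A-B-C-D-E-F): a seventh.
Gbb3 to Fb4 is 11 semitones, matching the major seventh exactly, so the quality is major.

M7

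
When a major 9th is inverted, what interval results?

First reduce the compound major ninth to its simple form, a major second.
The rule of nine gives the new number: 9 − 2 = 7, so a second becomes a seventh.
The quality also flips — major becomes minor — giving a minor seventh.

minor seventh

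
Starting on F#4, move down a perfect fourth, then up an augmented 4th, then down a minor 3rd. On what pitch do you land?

D##4

F#4 down a perfect fourth → C#4 (5 semitones).
Up an augmented fourth from C#4: F##4 (6 semitones up).
A minor third down from F##4 is D##4.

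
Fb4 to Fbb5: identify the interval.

diminished octave

F to F is the same letter name, plus an octave — that makes it an octave of some quality.
The perfect octave is 12 semitones; here we have 11, one semitone narrower: diminished.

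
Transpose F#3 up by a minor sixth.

Six letter names up from F: D.
A minor sixth spans 8 semitones, so from F#3 the target pitch is D4.

D4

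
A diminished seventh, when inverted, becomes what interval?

augmented second

Interval numbers invert to sum to nine: 7 + 2 = 9, so a seventh inverts to a second.
The quality also flips — diminished becomes augmented — giving an augmented second.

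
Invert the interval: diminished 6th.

A3

Inverted interval numbers add to nine, so a sixth pairs with a third (6 + 3 = 9).
The quality also flips — diminished becomes augmented — giving an augmented third.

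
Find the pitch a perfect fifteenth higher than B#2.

B#4

A fifteenth keeps the letter name B, two octaves up from B.
A perfect fifteenth is 24 semitones; 24 semitones up from B#2 gives B#4.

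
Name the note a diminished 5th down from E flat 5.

Five letter names down from E: A.
A diminished fifth spans 6 semitones, so from Eb5 the target pitch is A4.

A 4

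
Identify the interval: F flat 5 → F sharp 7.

doubly augmented 15th

F to F is the same letter name, plus 2 octaves: a fifteenth.
Fb5 to F#7 spans 26 semitones — two semitones wider than the perfect fifteenth (24) — giving a doubly augmented fifteenth.
(Equivalently, a compound doubly augmented octave: a doubly augmented octave plus an octave.)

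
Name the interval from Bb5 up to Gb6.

B to G spans six letter names (B-C-D-E-F-G), so the interval is some kind of sixth.
A major sixth would be 9 semitones, but Bb5 to Gb6 is 8 — one semitone narrower, making it a minor sixth.

minor sixth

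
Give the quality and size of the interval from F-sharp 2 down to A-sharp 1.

minor 6th

Descending from F#2 to A#1 is the same interval as ascending A#1 to F#2.
A to F spans six letter names (A-B-C-D-E-F): a sixth.
A major sixth would be 9 semitones, but A#1 to F#2 is 8 — one semitone narrower, making it a minor sixth.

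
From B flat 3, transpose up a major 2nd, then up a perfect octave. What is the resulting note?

A major second up from Bb3 is C4.
A perfect octave up from C4 is C5.

C 5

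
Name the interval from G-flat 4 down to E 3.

diminished 10th

Descending from Gb4 to E3 is the same interval as ascending E3 to Gb4.
E to G spans three letter names (E-F-G), plus an octave, so the interval is some kind of tenth.
E3 to Gb4 spans 14 semitones — two semitones narrower than the major tenth (16) — giving a diminished tenth.
(Equivalently, a compound diminished third: a diminished third plus an octave.)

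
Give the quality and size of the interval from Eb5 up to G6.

major 10th

E to G spans three letter names (E-F-G), plus an octave — that makes it a tenth of some quality.
Eb5 to G6 is 16 semitones, matching the major tenth exactly, so the quality is major.
(Equivalently, a compound major third: a major third plus an octave.)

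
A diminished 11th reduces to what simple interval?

Subtracting seven from the interval number removes an octave: 11 − 7 = 4.
So a diminished eleventh is an octave plus a diminished fourth. The quality is unchanged.

diminished 4th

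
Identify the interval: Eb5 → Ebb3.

augmented fifteenth

Descending from Eb5 to Ebb3 is the same interval as ascending Ebb3 to Eb5.
E to E is the same letter name, plus 2 octaves, so the interval is some kind of fifteenth.
Ebb3 to Eb5 spans 25 semitones — one semitone wider than the perfect fifteenth (24) — giving an augmented fifteenth.
(Equivalently, a compound augmented octave: an augmented octave plus an octave.)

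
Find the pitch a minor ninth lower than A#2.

Counting two letter names plus an octave down from A lands on G.
Moving 13 semitones down from A#2 (the size of a minor ninth) reaches G##1.

G##1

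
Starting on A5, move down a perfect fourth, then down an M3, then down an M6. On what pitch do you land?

Eb4

A perfect fourth down from A5 is E5.
E5 down a major third → C5 (4 semitones).
Down a major sixth from C5: Eb4 (9 semitones down).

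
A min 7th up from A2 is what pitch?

G3

Counting seven letter names up from A lands on G.
A minor seventh spans 10 semitones, so from A2 the target pitch is G3.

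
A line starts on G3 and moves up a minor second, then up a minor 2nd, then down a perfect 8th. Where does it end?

Bbb2

Up a minor second from G3: Ab3 (1 semitone up).
Up a minor second from Ab3: Bbb3 (1 semitone up).
Bbb3 down a perfect octave → Bbb2 (12 semitones).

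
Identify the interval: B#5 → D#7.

B to D spans three letter names (B-C-D), plus an octave: a tenth.
B#5 to D#7 is 15 semitones, a half step short of the major tenth (16), so this is minor.
(Equivalently, a compound minor third: a minor third plus an octave.)

m10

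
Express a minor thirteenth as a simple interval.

minor 6th

Subtracting seven from the interval number removes an octave: 13 − 7 = 6.
That makes a minor thirteenth a compound minor sixth — an octave plus a minor sixth.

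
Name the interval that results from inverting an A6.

Inverted interval numbers add to nine, so a sixth pairs with a third (6 + 3 = 9).
The quality also flips — augmented becomes diminished — giving a diminished third.

d3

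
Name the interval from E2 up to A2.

E to A spans four letter names (E-F-G-A), so the interval is some kind of fourth.
The perfect fourth spans 5 semitones, and E2 to A2 is exactly 5 semitones — so this is a perfect fourth.

P4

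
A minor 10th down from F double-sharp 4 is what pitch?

Three letters down from F (plus an octave) reaches D.
A minor tenth is 15 semitones; 15 semitones down from F##4 gives D##3.

D double-sharp 3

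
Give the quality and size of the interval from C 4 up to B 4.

C to B spans seven letter names (C-D-E-F-G-A-B), so the interval is some kind of seventh.
Counting semitones, C4→B4 is 11, which is the major seventh.

major 7th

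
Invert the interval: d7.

augmented second

Interval numbers invert to sum to nine: 7 + 2 = 9, so a seventh inverts to a second.
The quality also flips — diminished becomes augmented — giving an augmented second.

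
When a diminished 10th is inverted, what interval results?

augmented sixth

First reduce the compound diminished tenth to its simple form, a diminished third.
Interval numbers invert to sum to nine: 3 + 6 = 9, so a third inverts to a sixth.
And diminished becomes augmented under inversion, so we get an augmented sixth.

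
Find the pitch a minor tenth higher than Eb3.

Three letters up from E (plus an octave) reaches G.
A minor tenth is 15 semitones; 15 semitones up from Eb3 gives Gb4.

Gb4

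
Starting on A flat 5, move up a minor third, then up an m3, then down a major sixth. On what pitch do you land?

Ab5 up a minor third → Cb6 (3 semitones).
Up a minor third from Cb6: Ebb6 (3 semitones up).
Ebb6 down a major sixth → Gbb5 (9 semitones).

G double-flat 5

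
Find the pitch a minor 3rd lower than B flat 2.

G 2

The third takes the letter from B down to G.
A minor third is 3 semitones; 3 semitones down from Bb2 gives G2.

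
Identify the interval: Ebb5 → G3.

d13

Descending from Ebb5 to G3 is the same interval as ascending G3 to Ebb5.
G to E spans six letter names (G-A-B-C-D-E), plus an octave: a thirteenth.
The major thirteenth is 21 semitones; here we have 19, two semitones narrower: diminished.
(Equivalently, a compound diminished sixth: a diminished sixth plus an octave.)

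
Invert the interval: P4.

perfect 5th

The rule of nine gives the new number: 9 − 4 = 5, so a fourth becomes a fifth.
And perfect stays perfect under inversion, so we get a perfect fifth.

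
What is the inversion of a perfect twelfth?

First reduce the compound perfect twelfth to its simple form, a perfect fifth.
Interval numbers invert to sum to nine: 5 + 4 = 9, so a fifth inverts to a fourth.
And perfect stays perfect under inversion, so we get a perfect fourth.

perfect fourth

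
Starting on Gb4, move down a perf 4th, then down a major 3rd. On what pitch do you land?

Down a perfect fourth from Gb4: Db4 (5 semitones down).
Db4 down a major third → Bbb3 (4 semitones).

Bbb3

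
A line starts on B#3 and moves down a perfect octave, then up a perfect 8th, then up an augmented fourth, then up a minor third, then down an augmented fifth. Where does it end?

A perfect octave down from B#3 is B#2.
Up a perfect octave from B#2: B#3 (12 semitones up).
Up an augmented fourth from B#3: E##4 (6 semitones up).
E##4 up a minor third → G##4 (3 semitones).
An augmented fifth down from G##4 is C#4.

C#4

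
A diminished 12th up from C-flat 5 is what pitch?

Five letters up from C (plus an octave) reaches G.
Moving 18 semitones up from Cb5 (the size of a diminished twelfth) reaches Gbb6.

G-double-flat 6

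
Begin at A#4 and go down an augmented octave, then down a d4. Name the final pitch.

E#3

A#4 down an augmented octave → A3 (13 semitones).
A diminished fourth down from A3 is E#3.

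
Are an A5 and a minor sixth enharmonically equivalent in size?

Yes

An augmented fifth spans 8 semitones, and a minor sixth also spans 8 semitones — they're enharmonic.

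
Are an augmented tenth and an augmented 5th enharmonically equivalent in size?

No

An augmented tenth spans 17 semitones; an augmented fifth spans 8 semitones. They differ by 9.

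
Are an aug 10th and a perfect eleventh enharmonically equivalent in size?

Yes

An augmented tenth = 17 semitones = a perfect eleventh; enharmonically equal.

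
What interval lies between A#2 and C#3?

A to C spans three letter names (A-B-C): a third.
At 3 semitones, A#2→C#3 falls one short of a major third: minor.

minor third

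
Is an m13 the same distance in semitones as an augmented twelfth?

Both span 20 semitones: a minor thirteenth and an augmented twelfth are the same chromatic distance.

Yes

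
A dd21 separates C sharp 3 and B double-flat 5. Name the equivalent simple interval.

dd7

Each octave removed subtracts seven from the number: 21 − 14 = 7.
Quality carries through unchanged, so the simple form is a doubly diminished seventh.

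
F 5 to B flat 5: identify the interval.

F to B spans four letter names (F-G-A-B) — that makes it a fourth of some quality.
The perfect fourth spans 5 semitones, and F5 to Bb5 is exactly 5 semitones — so this is a perfect fourth.

P4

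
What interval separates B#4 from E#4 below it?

Descending from B#4 to E#4 is the same interval as ascending E#4 to B#4.
E to B spans five letter names (E-F-G-A-B): a fifth.
E#4 to B#4 is 7 semitones, matching the perfect fifth exactly, so the quality is perfect.

perfect 5th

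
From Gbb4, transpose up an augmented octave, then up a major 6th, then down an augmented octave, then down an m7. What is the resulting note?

Gbb4 up an augmented octave → Gb5 (13 semitones).
Up a major sixth from Gb5: Eb6 (9 semitones up).
Eb6 down an augmented octave → Ebb5 (13 semitones).
Ebb5 down a minor seventh → Fb4 (10 semitones).

Fb4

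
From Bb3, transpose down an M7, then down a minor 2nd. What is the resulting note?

Bb2

A major seventh down from Bb3 is Cb3.
Cb3 down a minor second → Bb2 (1 semitone).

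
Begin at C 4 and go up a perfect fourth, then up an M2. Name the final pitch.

A perfect fourth up from C4 is F4.
Up a major second from F4: G4 (2 semitones up).

G 4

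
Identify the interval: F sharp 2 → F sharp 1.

Descending from F#2 to F#1 is the same interval as ascending F#1 to F#2.
F to F is the same letter name, plus an octave: an octave.
Counting semitones, F#1→F#2 is 12, which is the perfect octave.

perfect 8th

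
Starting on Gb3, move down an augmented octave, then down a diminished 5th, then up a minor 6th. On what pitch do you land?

Gb3 down an augmented octave → Gbb2 (13 semitones).
Down a diminished fifth from Gbb2: Cb2 (6 semitones down).
Up a minor sixth from Cb2: Abb2 (8 semitones up).

Abb2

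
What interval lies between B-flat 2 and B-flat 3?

B to B is the same letter name, plus an octave — that makes it an octave of some quality.
The perfect octave spans 12 semitones, and Bb2 to Bb3 is exactly 12 semitones — so this is a perfect octave.

P8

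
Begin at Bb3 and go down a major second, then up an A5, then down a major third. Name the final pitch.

C4

Down a major second from Bb3: Ab3 (2 semitones down).
Up an augmented fifth from Ab3: E4 (8 semitones up).
A major third down from E4 is C4.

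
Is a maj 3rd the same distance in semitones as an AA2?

A major third = 4 semitones = a doubly augmented second; enharmonically equal.

Yes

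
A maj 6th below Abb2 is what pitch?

Cbb2

Six letter names down from A: C.
Moving 9 semitones down from Abb2 (the size of a major sixth) reaches Cbb2.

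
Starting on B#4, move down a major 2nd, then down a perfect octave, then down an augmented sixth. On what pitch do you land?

C3

Down a major second from B#4: A#4 (2 semitones down).
A#4 down a perfect octave → A#3 (12 semitones).
Down an augmented sixth from A#3: C3 (10 semitones down).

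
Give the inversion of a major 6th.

Inverted interval numbers add to nine, so a sixth pairs with a third (6 + 3 = 9).
Quality inverts too: major becomes minor. That makes the inversion a minor third.

minor third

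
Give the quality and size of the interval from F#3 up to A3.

F to A spans three letter names (F-G-A) — that makes it a third of some quality.
F#3 to A3 is 3 semitones, a half step short of the major third (4), so this is minor.

minor third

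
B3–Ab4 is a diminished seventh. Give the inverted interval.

The rule of nine gives the new number: 9 − 7 = 2, so a seventh becomes a second.
The quality also flips — diminished becomes augmented — giving an augmented second.

A2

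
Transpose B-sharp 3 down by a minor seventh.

C-double-sharp 3

Counting seven letter names down from B lands on C.
A minor seventh spans 10 semitones, so from B#3 the target pitch is C##3.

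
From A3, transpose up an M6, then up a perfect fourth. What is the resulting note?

B4

A major sixth up from A3 is F#4.
A perfect fourth up from F#4 is B4.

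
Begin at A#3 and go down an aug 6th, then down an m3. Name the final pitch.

A#3 down an augmented sixth → C3 (10 semitones).
A minor third down from C3 is A2.

A2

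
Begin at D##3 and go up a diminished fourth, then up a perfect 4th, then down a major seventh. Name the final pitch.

D3

D##3 up a diminished fourth → G#3 (4 semitones).
G#3 up a perfect fourth → C#4 (5 semitones).
A major seventh down from C#4 is D3.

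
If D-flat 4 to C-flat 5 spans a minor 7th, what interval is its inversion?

major second

The rule of nine gives the new number: 9 − 7 = 2, so a seventh becomes a second.
Quality inverts too: minor becomes major. That makes the inversion a major second.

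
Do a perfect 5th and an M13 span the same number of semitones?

A perfect fifth spans 7 semitones; a major thirteenth spans 21 semitones. They differ by 14.

No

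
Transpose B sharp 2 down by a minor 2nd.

A double-sharp 2

Two letter names down from B: A.
A minor second is 1 semitone; 1 semitone down from B#2 gives A##2.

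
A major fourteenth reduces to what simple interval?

Subtracting seven from the interval number removes an octave: 14 − 7 = 7.
Quality carries through unchanged, so the simple form is a major seventh.

major seventh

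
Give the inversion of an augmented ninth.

First reduce the compound augmented ninth to its simple form, an augmented second.
Interval numbers invert to sum to nine: 2 + 7 = 9, so a second inverts to a seventh.
And augmented becomes diminished under inversion, so we get a diminished seventh.

d7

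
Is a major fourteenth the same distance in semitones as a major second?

No

A major fourteenth is 23 semitones but a major second is 2 semitones — different sizes.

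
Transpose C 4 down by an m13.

E 2

Six letters down from C (plus an octave) reaches E.
A minor thirteenth spans 20 semitones, so from C4 the target pitch is E2.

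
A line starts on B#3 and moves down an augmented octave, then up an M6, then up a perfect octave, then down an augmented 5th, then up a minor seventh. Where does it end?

An augmented octave down from B#3 is B2.
Up a major sixth from B2: G#3 (9 semitones up).
A perfect octave up from G#3 is G#4.
An augmented fifth down from G#4 is C4.
Up a minor seventh from C4: Bb4 (10 semitones up).

Bb4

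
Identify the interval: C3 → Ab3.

minor 6th

C to A spans six letter names (C-D-E-F-G-A), so the interval is some kind of sixth.
At 8 semitones, C3→Ab3 falls one short of a major sixth: minor.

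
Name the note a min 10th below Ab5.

F4

Counting three letter names plus an octave down from A lands on F.
A minor tenth is 15 semitones; 15 semitones down from Ab5 gives F4.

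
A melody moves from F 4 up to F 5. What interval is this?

F to F is the same letter name, plus an octave — that makes it an octave of some quality.
Counting semitones, F4→F5 is 12, which is the perfect octave.

perfect octave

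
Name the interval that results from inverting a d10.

First reduce the compound diminished tenth to its simple form, a diminished third.
Interval numbers invert to sum to nine: 3 + 6 = 9, so a third inverts to a sixth.
And diminished becomes augmented under inversion, so we get an augmented sixth.

augmented 6th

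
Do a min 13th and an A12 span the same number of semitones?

A minor thirteenth spans 20 semitones, and an augmented twelfth also spans 20 semitones — they're enharmonic.

Yes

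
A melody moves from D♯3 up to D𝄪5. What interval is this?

augmented fifteenth

D to D is the same letter name, plus 2 octaves, so the interval is some kind of fifteenth.
A perfect fifteenth would be 24 semitones; D#3 to D##5 is 25, one semitone wider, so the interval is augmented.
(Equivalently, a compound augmented octave: an augmented octave plus an octave.)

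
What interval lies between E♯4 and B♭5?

E to B spans five letter names (E-F-G-A-B), plus an octave — that makes it a twelfth of some quality.
E#4 to Bb5 spans 17 semitones — two semitones narrower than the perfect twelfth (19) — giving a doubly diminished twelfth.
(Equivalently, a compound doubly diminished fifth: a doubly diminished fifth plus an octave.)

dd12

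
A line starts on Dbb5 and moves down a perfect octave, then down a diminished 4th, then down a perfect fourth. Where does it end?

Eb3

A perfect octave down from Dbb5 is Dbb4.
Down a diminished fourth from Dbb4: Ab3 (4 semitones down).
Ab3 down a perfect fourth → Eb3 (5 semitones).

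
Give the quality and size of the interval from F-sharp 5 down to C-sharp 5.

Descending from F#5 to C#5 is the same interval as ascending C#5 to F#5.
C to F spans four letter names (C-D-E-F), so the interval is some kind of fourth.
The perfect fourth spans 5 semitones, and C#5 to F#5 is exactly 5 semitones — so this is a perfect fourth.

perfect fourth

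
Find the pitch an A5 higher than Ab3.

Counting five letter names up from A lands on E.
An augmented fifth spans 8 semitones, so from Ab3 the target pitch is E4.

E4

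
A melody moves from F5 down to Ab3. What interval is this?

Descending from F5 to Ab3 is the same interval as ascending Ab3 to F5.
A to F spans six letter names (A-B-C-D-E-F), plus an octave, so the interval is some kind of thirteenth.
The major thirteenth spans 21 semitones, and Ab3 to F5 is exactly 21 semitones — so this is a major thirteenth.
(Equivalently, a compound major sixth: a major sixth plus an octave.)

major 13th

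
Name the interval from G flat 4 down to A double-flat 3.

Descending from Gb4 to Abb3 is the same interval as ascending Abb3 to Gb4.
A to G spans seven letter names (A-B-C-D-E-F-G) — that makes it a seventh of some quality.
Counting semitones, Abb3→Gb4 is 11, which is the major seventh.

M7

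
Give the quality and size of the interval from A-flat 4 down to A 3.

Descending from Ab4 to A3 is the same interval as ascending A3 to Ab4.
A to A is the same letter name, plus an octave — that makes it an octave of some quality.
A3 to Ab4 spans 11 semitones — one semitone narrower than the perfect octave (12) — giving a diminished octave.

d8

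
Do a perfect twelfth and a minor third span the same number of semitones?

19 semitones (perfect twelfth) vs 3 semitones (minor third): not equal.

No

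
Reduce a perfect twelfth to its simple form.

Each octave removed subtracts seven from the number: 12 − 7 = 5.
Quality carries through unchanged, so the simple form is a perfect fifth.

P5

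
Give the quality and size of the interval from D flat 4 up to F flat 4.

D to F spans three letter names (D-E-F): a third.
Db4 to Fb4 is 3 semitones, a half step short of the major third (4), so this is minor.

minor 3rd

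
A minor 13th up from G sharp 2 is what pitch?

Counting six letter names plus an octave up from G lands on E.
A minor thirteenth is 20 semitones; 20 semitones up from G#2 gives E4.

E 4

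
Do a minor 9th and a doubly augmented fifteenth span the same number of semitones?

No

13 semitones (minor ninth) vs 26 semitones (doubly augmented fifteenth): not equal.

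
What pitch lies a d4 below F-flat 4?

C 4

The fourth takes the letter from F down to C.
A diminished fourth spans 4 semitones, so from Fb4 the target pitch is C4.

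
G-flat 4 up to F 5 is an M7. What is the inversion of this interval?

Inverted interval numbers add to nine, so a seventh pairs with a second (7 + 2 = 9).
The quality also flips — major becomes minor — giving a minor second.

m2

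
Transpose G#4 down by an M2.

F#4

Two letter names down from G: F.
Moving 2 semitones down from G#4 (the size of a major second) reaches F#4.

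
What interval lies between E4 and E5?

E to E is the same letter name, plus an octave: an octave.
Counting semitones, E4→E5 is 12, which is the perfect octave.

perfect octave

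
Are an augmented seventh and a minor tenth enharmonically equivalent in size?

No

12 semitones (augmented seventh) vs 15 semitones (minor tenth): not equal.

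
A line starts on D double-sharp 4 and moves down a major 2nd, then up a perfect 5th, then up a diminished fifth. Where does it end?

D sharp 5

A major second down from D##4 is C##4.
C##4 up a perfect fifth → G##4 (7 semitones).
Up a diminished fifth from G##4: D#5 (6 semitones up).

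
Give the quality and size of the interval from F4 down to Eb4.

Descending from F4 to Eb4 is the same interval as ascending Eb4 to F4.
E to F spans two letter names (E-F) — that makes it a second of some quality.
Eb4 to F4 is 2 semitones, matching the major second exactly, so the quality is major.

M2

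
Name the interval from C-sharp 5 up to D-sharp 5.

M2

C to D spans two letter names (C-D): a second.
C#5 to D#5 is 2 semitones, matching the major second exactly, so the quality is major.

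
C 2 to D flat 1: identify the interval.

M7

Descending from C2 to Db1 is the same interval as ascending Db1 to C2.
D to C spans seven letter names (D-E-F-G-A-B-C) — that makes it a seventh of some quality.
Db1 to C2 is 11 semitones, matching the major seventh exactly, so the quality is major.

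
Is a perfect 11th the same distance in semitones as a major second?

A perfect eleventh spans 17 semitones; a major second spans 2 semitones. They differ by 15.

No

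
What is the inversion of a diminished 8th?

Inverted interval numbers add to nine, so an octave pairs with a unison (8 + 1 = 9).
The quality also flips — diminished becomes augmented — giving an augmented unison.

A1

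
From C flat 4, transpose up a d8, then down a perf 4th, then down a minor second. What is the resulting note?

A diminished octave up from Cb4 is Cbb5.
A perfect fourth down from Cbb5 is Gbb4.
Down a minor second from Gbb4: Fb4 (1 semitone down).

F flat 4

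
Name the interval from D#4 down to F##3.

Descending from D#4 to F##3 is the same interval as ascending F##3 to D#4.
F to D spans six letter names (F-G-A-B-C-D) — that makes it a sixth of some quality.
At 8 semitones, F##3→D#4 falls one short of a major sixth: minor.

minor 6th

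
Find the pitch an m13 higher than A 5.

The thirteenth's letter: A up six letter names plus an octave → F.
A minor thirteenth spans 20 semitones, so from A5 the target pitch is F7.

F 7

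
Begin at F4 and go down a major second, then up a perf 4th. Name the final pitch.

Ab4

F4 down a major second → Eb4 (2 semitones).
Up a perfect fourth from Eb4: Ab4 (5 semitones up).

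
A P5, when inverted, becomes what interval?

perfect 4th

The rule of nine gives the new number: 9 − 5 = 4, so a fifth becomes a fourth.
And perfect stays perfect under inversion, so we get a perfect fourth.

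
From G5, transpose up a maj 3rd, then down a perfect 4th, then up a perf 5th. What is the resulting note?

G5 up a major third → B5 (4 semitones).
A perfect fourth down from B5 is F#5.
F#5 up a perfect fifth → C#6 (7 semitones).

C#6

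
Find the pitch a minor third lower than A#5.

F##5

Three letter names down from A: F.
A minor third spans 3 semitones, so from A#5 the target pitch is F##5.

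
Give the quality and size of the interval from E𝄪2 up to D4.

E to D spans seven letter names (E-F-G-A-B-C-D), plus an octave, so the interval is some kind of fourteenth.
A major fourteenth would be 23 semitones; E##2 to D4 is 20, three semitones narrower, so the interval is doubly diminished.
(Equivalently, a compound doubly diminished seventh: a doubly diminished seventh plus an octave.)

dd14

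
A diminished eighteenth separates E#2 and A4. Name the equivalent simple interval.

Take out 2 octaves (14 from the number): 18 − 14 = 4.
Quality carries through unchanged, so the simple form is a diminished fourth.

diminished 4th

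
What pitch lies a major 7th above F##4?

E##5

Seven letter names up from F: E.
Moving 11 semitones up from F##4 (the size of a major seventh) reaches E##5.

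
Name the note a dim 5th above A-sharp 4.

E 5

The fifth takes the letter from A up to E.
A diminished fifth spans 6 semitones, so from A#4 the target pitch is E5.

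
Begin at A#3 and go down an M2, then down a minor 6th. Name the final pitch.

B#2

Down a major second from A#3: G#3 (2 semitones down).
G#3 down a minor sixth → B#2 (8 semitones).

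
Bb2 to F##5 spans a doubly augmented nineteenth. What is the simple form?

Subtracting seven from the interval number removes an octave: 19 − 14 = 5.
Quality carries through unchanged, so the simple form is a doubly augmented fifth.

AA5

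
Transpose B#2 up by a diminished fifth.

F#3

Five letter names up from B: F.
A diminished fifth spans 6 semitones, so from B#2 the target pitch is F#3.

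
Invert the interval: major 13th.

First reduce the compound major thirteenth to its simple form, a major sixth.
Inverted interval numbers add to nine, so a sixth pairs with a third (6 + 3 = 9).
The quality also flips — major becomes minor — giving a minor third.

minor third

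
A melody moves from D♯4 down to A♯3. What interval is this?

Descending from D#4 to A#3 is the same interval as ascending A#3 to D#4.
A to D spans four letter names (A-B-C-D): a fourth.
Counting semitones, A#3→D#4 is 5, which is the perfect fourth.

perfect fourth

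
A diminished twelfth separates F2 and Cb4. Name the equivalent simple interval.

diminished fifth

Take out an octave (7 from the number): 12 − 7 = 5.
That makes a diminished twelfth a compound diminished fifth — an octave plus a diminished fifth.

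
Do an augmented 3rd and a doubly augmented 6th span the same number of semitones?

No

An augmented third is 5 semitones but a doubly augmented sixth is 11 semitones — different sizes.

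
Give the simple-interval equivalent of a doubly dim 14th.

dd7

Take out an octave (7 from the number): 14 − 7 = 7.
So a doubly diminished fourteenth is an octave plus a doubly diminished seventh. The quality is unchanged.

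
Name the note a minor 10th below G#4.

Three letters down from G (plus an octave) reaches E.
Moving 15 semitones down from G#4 (the size of a minor tenth) reaches E#3.

E#3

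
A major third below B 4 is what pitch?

G 4

The third takes the letter from B down to G.
A major third spans 4 semitones, so from B4 the target pitch is G4.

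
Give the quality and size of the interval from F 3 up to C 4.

F to C spans five letter names (F-G-A-B-C), so the interval is some kind of fifth.
Counting semitones, F3→C4 is 7, which is the perfect fifth.

perfect 5th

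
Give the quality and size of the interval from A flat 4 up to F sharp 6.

augmented thirteenth

A to F spans six letter names (A-B-C-D-E-F), plus an octave — that makes it a thirteenth of some quality.
A major thirteenth would be 21 semitones; Ab4 to F#6 is 22, one semitone wider, so the interval is augmented.
(Equivalently, a compound augmented sixth: an augmented sixth plus an octave.)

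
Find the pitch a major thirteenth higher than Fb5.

Db7

Counting six letter names plus an octave up from F lands on D.
Moving 21 semitones up from Fb5 (the size of a major thirteenth) reaches Db7.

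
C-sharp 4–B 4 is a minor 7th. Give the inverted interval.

Inverted interval numbers add to nine, so a seventh pairs with a second (7 + 2 = 9).
And minor becomes major under inversion, so we get a major second.

M2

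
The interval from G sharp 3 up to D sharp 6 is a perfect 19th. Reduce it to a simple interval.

Each octave removed subtracts seven from the number: 19 − 14 = 5.
That makes a perfect nineteenth a compound perfect fifth — 2 octaves plus a perfect fifth.

perfect 5th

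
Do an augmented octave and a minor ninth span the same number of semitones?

An augmented octave = 13 semitones = a minor ninth; enharmonically equal.

Yes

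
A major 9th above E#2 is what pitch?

The ninth's letter: E up two letter names plus an octave → F.
Moving 14 semitones up from E#2 (the size of a major ninth) reaches F##3.

F##3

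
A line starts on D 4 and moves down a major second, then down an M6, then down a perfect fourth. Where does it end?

A major second down from D4 is C4.
C4 down a major sixth → Eb3 (9 semitones).
Down a perfect fourth from Eb3: Bb2 (5 semitones down).

B flat 2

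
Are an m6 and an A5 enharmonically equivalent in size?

Both span 8 semitones: a minor sixth and an augmented fifth are the same chromatic distance.

Yes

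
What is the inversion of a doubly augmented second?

doubly diminished 7th

The rule of nine gives the new number: 9 − 2 = 7, so a second becomes a seventh.
Quality inverts too: doubly augmented becomes doubly diminished. That makes the inversion a doubly diminished seventh.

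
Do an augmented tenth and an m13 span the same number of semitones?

No

An augmented tenth is 17 semitones but a minor thirteenth is 20 semitones — different sizes.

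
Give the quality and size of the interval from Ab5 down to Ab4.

perfect octave

Descending from Ab5 to Ab4 is the same interval as ascending Ab4 to Ab5.
A to A is the same letter name, plus an octave: an octave.
Ab4 to Ab5 is 12 semitones, matching the perfect octave exactly, so the quality is perfect.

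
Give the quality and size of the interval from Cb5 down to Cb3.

perfect fifteenth

Descending from Cb5 to Cb3 is the same interval as ascending Cb3 to Cb5.
C to C is the same letter name, plus 2 octaves — that makes it a fifteenth of some quality.
Cb3 to Cb5 is 24 semitones, matching the perfect fifteenth exactly, so the quality is perfect.
(Equivalently, a compound perfect octave: a perfect octave plus an octave.)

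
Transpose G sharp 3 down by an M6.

B 2

Six letter names down from G: B.
Moving 9 semitones down from G#3 (the size of a major sixth) reaches B2.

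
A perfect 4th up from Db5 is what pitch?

Gb5

Counting four letter names up from D lands on G.
A perfect fourth spans 5 semitones, so from Db5 the target pitch is Gb5.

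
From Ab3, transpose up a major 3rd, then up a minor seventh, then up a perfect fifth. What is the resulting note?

Ab3 up a major third → C4 (4 semitones).
C4 up a minor seventh → Bb4 (10 semitones).
Up a perfect fifth from Bb4: F5 (7 semitones up).

F5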